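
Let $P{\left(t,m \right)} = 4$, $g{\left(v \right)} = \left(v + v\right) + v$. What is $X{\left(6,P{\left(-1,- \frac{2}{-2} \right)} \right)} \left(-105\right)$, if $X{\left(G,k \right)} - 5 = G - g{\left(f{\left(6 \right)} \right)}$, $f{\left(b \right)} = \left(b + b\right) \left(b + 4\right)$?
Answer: $36645$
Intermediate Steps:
$f{\left(b \right)} = 2 b \left(4 + b\right)$
$g{\left(v \right)} = 3 v$ ($g{\left(v \right)} = 2 v + v = 3 v$)
$X{\left(G,k \right)} = -355 + G$ ($X{\left(G,k \right)} = 5 + \left(G - 3 \cdot 2 \cdot 6 \left(4 + 6\right)\right) = 5 + \left(G - 3 \cdot 2 \cdot 6 \cdot 10\right) = 5 + \left(G - 3 \cdot 120\right) = 5 + \left(G - 360\right) = 5 + \left(-360 + G\right) = -355 + G$)
$X{\left(6,P{\left(-1,- \frac{2}{-2} \right)} \right)} \left(-105\right) = \left(-355 + 6\right) \left(-105\right) = \left(-349\right) \left(-105\right) = 36645$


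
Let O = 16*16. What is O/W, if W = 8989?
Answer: 256/8989 ≈ 0.028479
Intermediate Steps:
O = 256
O/W = 256/8989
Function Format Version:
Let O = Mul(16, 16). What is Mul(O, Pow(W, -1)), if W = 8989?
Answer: Rational(256, 8989) ≈ 0.028479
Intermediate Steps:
O = 256
Mul(O, Pow(W, -1)) = Mul(256, Pow(8989, -1)) = Mul(256, Rational(1, 8989)) = Rational(256, 8989)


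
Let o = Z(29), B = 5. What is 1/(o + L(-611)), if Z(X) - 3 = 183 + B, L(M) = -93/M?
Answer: 611/116794 ≈ 0.0052314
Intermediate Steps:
Z(X) = 191 (Z(X) = 3 + (183 + 5) = 3 + 188 = 191)
o = 191
1/(o + L(-611)) = 1/(191 - 93/(-611)) = 1/(191 - 93*(-1/611)) = 1/(191 + 93/611) = 1/(116794/611) = 611/116794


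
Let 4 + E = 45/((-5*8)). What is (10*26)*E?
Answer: -2665/2 ≈ -1332.5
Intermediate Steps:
E = -41/8 (E = -4 + 45/((-5*8)) = -4 + 45/(-40) = -4 + 45*(-1/40) = -4 - 9/8 = -41/8 ≈ -5.1250)
(10*26)*E = (10*26)*(-41/8) = 260*(-41/8) = -2665/2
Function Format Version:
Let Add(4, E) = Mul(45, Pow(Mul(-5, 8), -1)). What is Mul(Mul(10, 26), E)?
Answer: Rational(-2665, 2) ≈ -1332.5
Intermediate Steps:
E = Rational(-41, 8) (E = Add(-4, Mul(45, Pow(Mul(-5, 8), -1))) = Add(-4, Mul(45, Pow(-40, -1))) = Add(-4, Mul(45, Rational(-1, 40))) = Add(-4, Rational(-9, 8)) = Rational(-41, 8) ≈ -5.1250)
Mul(Mul(10, 26), E) = Mul(Mul(10, 26), Rational(-41, 8)) = Mul(260, Rational(-41, 8)) = Rational(-2665, 2)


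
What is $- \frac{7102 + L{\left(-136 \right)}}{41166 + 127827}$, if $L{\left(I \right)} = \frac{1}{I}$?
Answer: $- \frac{35773}{851224} \approx -0.042025$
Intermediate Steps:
$- \frac{7102 + L{\left(-136 \right)}}{41166 + 127827} = - \frac{7102 + \frac{1}{-136}}{41166 + 127827} = - \frac{7102 - \frac{1}{136}}{168993} = - \frac{965871}{136 \cdot 168993} = \left(-1\right) \frac{35773}{851224} = - \frac{35773}{851224}$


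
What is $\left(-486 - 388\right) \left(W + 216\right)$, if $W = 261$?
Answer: $-416898$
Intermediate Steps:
$\left(-486 - 388\right) \left(W + 216\right) = \left(-486 - 388\right) \left(261 + 216\right) = \left(-874\right) 477 = -416898$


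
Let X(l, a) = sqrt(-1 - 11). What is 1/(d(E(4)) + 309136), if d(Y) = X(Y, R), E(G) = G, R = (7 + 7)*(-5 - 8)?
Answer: 77284/23891266627 - I*sqrt(3)/47782533254 ≈ 3.2348e-6 - 3.6249e-11*I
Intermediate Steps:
R = -182 (R = 14*(-13) = -182)
X(l, a) = 2*I*sqrt(3) (X(l, a) = sqrt(-12) = 2*I*sqrt(3))
d(Y) = 2*I*sqrt(3)
1/(d(E(4)) + 309136) = 1/(2*I*sqrt(3) + 309136) = 1/(309136 + 2*I*sqrt(3))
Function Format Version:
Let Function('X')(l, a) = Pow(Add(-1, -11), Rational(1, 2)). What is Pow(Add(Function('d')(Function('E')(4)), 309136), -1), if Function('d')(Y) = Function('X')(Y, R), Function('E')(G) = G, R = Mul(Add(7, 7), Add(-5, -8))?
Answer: Add(Rational(77284, 23891266627), Mul(Rational(-1, 47782533254), I, Pow(3, Rational(1, 2)))) ≈ Add(3.2348e-6, Mul(-3.6249e-11, I))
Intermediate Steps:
R = -182 (R = Mul(14, -13) = -182)
Function('X')(l, a) = Mul(2, I, Pow(3, Rational(1, 2))) (Function('X')(l, a) = Pow(-12, Rational(1, 2)) = Mul(2, I, Pow(3, Rational(1, 2))))
Function('d')(Y) = Mul(2, I, Pow(3, Rational(1, 2)))
Pow(Add(Function('d')(Function('E')(4)), 309136), -1) = Pow(Add(Mul(2, I, Pow(3, Rational(1, 2))), 309136), -1) = Pow(Add(309136, Mul(2, I, Pow(3, Rational(1, 2)))), -1)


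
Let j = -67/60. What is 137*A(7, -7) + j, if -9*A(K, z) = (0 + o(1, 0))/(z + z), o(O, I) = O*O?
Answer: -37/1260 ≈ -0.029365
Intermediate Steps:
j = -67/60 (j = -67*1/60 = -67/60 ≈ -1.1167)
o(O, I) = O**2
A(K, z) = -1/(18*z) (A(K, z) = -(0 + 1**2)/(9*(z + z)) = -(0 + 1)/(9*(2*z)) = -1/(2*z)/9 = -1/(18*z))
137*A(7, -7) + j = 137*(-1/18/(-7)) - 67/60 = 137*(-1/18*(-1/7)) - 67/60 = 137*(1/126) - 67/60 = 137/126 - 67/60 = -37/1260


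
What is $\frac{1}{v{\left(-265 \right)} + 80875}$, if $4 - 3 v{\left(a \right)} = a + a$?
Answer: $\frac{1}{81053} \approx 1.2338 \cdot 10^{-5}$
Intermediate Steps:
$v{\left(a \right)} = \frac{4}{3} - \frac{2 a}{3}$ ($v{\left(a \right)} = \frac{4}{3} - \frac{a + a}{3} = \frac{4}{3} - \frac{2 a}{3}$)
$\frac{1}{v{\left(-265 \right)} + 80875} = \frac{1}{\left(\frac{4}{3} - - \frac{530}{3}\right) + 80875} = \frac{1}{\left(\frac{4}{3} + \frac{530}{3}\right) + 80875} = \frac{1}{178 + 80875} = \frac{1}{81053}$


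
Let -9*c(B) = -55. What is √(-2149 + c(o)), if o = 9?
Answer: I*√19286/3 ≈ 46.291*I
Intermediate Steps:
c(B) = 55/9 (c(B) = -⅑*(-55) = 55/9)
√(-2149 + c(o)) = √(-2149 + 55/9) = √(-19286/9) = I*√19286/3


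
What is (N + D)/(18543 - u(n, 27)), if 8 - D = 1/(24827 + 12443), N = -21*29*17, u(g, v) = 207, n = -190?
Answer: -385558151/683382720 ≈ -0.56419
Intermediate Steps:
N = -10353 (N = -609*17 = -10353)
D = 298159/37270 (D = 8 - 1/(24827 + 12443) = 8 - 1/37270 = 298159/37270 ≈ 8.0000)
(N + D)/(18543 - u(n, 27)) = (-10353 + 298159/37270)/(18543 - 1*207) = -385558151/(37270*(18543 - 207)) = -385558151/37270/18336 = -385558151/37270*1/18336 = -385558151/683382720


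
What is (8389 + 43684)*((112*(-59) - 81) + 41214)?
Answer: 1797820325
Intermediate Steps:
(8389 + 43684)*((112*(-59) - 81) + 41214) = 52073*((-6608 - 81) + 41214) = 52073*(-6689 + 41214) = 52073*34525 = 1797820325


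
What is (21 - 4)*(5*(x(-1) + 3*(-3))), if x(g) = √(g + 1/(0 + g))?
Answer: -765 + 85*I*√2 ≈ -765.0 + 120.21*I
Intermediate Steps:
x(g) = √(g + 1/g)
(21 - 4)*(5*(x(-1) + 3*(-3))) = (21 - 4)*(5*(√(-1 + 1/(-1)) + 3*(-3))) = 17*(5*(√(-1 - 1) - 9)) = 17*(5*(√(-2) - 9)) = 17*(5*(I*√2 - 9)) = 17*(5*(-9 + I*√2)) = 17*(-45 + 5*I*√2) = -765 + 85*I*√2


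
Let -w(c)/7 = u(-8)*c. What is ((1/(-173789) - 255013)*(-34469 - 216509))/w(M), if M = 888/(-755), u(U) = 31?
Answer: 14282028137137865/56953138 ≈ 2.5077e+8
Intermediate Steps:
M = -888/755 (M = 888*(-1/755) = -888/755 ≈ -1.1762)
w(c) = -217*c
((1/(-173789) - 255013)*(-34469 - 216509))/w(M) = ((1/(-173789) - 255013)*(-34469 - 216509))/((-217*(-888/755))) = ((-1/173789 - 255013)*(-250978))/(192696/755) = -44318454258/173789*(-250978)*(755/192696) = (1588993858966332/24827)*(755/192696) = 14282028137137865/56953138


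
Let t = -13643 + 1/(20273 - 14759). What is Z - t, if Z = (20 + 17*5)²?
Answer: 136019351/5514 ≈ 24668.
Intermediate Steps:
Z = 11025 (Z = (20 + 85)² = 105² = 11025)
t = -75227501/5514 (t = -13643 + 1/5514 = -75227501/5514 ≈ -13643.)
Z - t = 11025 - 1*(-75227501/5514) = 11025 + 75227501/5514 = 136019351/5514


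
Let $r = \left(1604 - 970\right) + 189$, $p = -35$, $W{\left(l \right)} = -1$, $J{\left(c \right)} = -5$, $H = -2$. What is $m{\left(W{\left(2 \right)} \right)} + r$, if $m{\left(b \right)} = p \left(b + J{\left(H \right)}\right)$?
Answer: $1033$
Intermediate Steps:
$m{\left(b \right)} = 175 - 35 b$ ($m{\left(b \right)} = - 35 \left(b - 5\right) = - 35 \left(-5 + b\right) = 175 - 35 b$)
$r = 823$ ($r = 634 + 189 = 823$)
$m{\left(W{\left(2 \right)} \right)} + r = \left(175 - -35\right) + 823 = \left(175 + 35\right) + 823 = 210 + 823 = 1033$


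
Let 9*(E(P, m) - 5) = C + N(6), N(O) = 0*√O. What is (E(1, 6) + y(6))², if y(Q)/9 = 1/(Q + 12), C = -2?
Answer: 9025/324 ≈ 27.855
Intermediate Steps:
N(O) = 0
E(P, m) = 43/9 (E(P, m) = 5 + (-2 + 0)/9 = 5 + (⅑)*(-2) = 5 - 2/9 = 43/9)
y(Q) = 9/(12 + Q) (y(Q) = 9/(Q + 12) = 9/(12 + Q))
(E(1, 6) + y(6))² = (43/9 + 9/(12 + 6))² = (43/9 + 9/18)² = (43/9 + 9*(1/18))² = (43/9 + ½)² = (95/18)² = 9025/324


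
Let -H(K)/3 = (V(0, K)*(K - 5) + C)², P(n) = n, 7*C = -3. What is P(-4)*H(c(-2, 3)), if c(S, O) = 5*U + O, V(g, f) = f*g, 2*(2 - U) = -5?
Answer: 108/49 ≈ 2.2041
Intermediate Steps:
U = 9/2 (U = 2 - ½*(-5) = 2 + 5/2 = 9/2 ≈ 4.5000)
C = -3/7 (C = (⅐)*(-3) = -3/7 ≈ -0.42857)
c(S, O) = 45/2 + O (c(S, O) = 5*(9/2) + O = 45/2 + O)
H(K) = -27/49 (H(K) = -3*((K*0)*(K - 5) - 3/7)² = -3*(0*(-5 + K) - 3/7)² = -3*(0 - 3/7)² = -3*(-3/7)² = -3*9/49 = -27/49)
P(-4)*H(c(-2, 3)) = -4*(-27/49) = 108/49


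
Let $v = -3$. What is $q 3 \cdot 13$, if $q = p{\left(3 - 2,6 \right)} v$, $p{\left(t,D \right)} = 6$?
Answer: $-702$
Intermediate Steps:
$q = -18$ ($q = 6 \left(-3\right) = -18$)
$q 3 \cdot 13 = \left(-18\right) 3 \cdot 13 = \left(-54\right) 13 = -702$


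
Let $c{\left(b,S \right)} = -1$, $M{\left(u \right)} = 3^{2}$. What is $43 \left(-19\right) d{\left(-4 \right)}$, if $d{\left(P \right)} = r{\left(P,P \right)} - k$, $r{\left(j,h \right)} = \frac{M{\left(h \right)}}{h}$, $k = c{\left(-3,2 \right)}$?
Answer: $\frac{4085}{4} \approx 1021.3$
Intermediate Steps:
$M{\left(u \right)} = 9$
$k = -1$
$r{\left(j,h \right)} = \frac{9}{h}$
$d{\left(P \right)} = 1 + \frac{9}{P}$ ($d{\left(P \right)} = \frac{9}{P} - -1 = \frac{9}{P} + 1 = 1 + \frac{9}{P}$)
$43 \left(-19\right) d{\left(-4 \right)} = 43 \left(-19\right) \frac{9 - 4}{-4} = - 817 \left(\left(- \frac{1}{4}\right) 5\right) = \left(-817\right) \left(- \frac{5}{4}\right) = \frac{4085}{4}$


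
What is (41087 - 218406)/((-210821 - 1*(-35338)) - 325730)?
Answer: 177319/501213 ≈ 0.35378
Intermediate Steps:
(41087 - 218406)/((-210821 - 1*(-35338)) - 325730) = -177319/((-210821 + 35338) - 325730) = -177319/(-175483 - 325730) = -177319/(-501213) = -177319*(-1/501213) = 177319/501213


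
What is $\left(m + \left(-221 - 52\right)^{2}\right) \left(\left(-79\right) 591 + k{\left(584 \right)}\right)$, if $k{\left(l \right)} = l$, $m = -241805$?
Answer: $7712259980$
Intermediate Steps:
$\left(m + \left(-221 - 52\right)^{2}\right) \left(\left(-79\right) 591 + k{\left(584 \right)}\right) = \left(-241805 + \left(-221 - 52\right)^{2}\right) \left(\left(-79\right) 591 + 584\right) = \left(-241805 + \left(-273\right)^{2}\right) \left(-46689 + 584\right) = \left(-241805 + 74529\right) \left(-46105\right) = \left(-167276\right) \left(-46105\right) = 7712259980$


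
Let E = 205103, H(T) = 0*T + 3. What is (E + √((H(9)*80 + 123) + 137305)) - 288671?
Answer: -83568 + 2*√34417 ≈ -83197.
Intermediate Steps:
H(T) = 3 (H(T) = 0 + 3 = 3)
(E + √((H(9)*80 + 123) + 137305)) - 288671 = (205103 + √((3*80 + 123) + 137305)) - 288671 = (205103 + √((240 + 123) + 137305)) - 288671 = (205103 + √(363 + 137305)) - 288671 = (205103 + √137668) - 288671 = (205103 + 2*√34417) - 288671 = -83568 + 2*√34417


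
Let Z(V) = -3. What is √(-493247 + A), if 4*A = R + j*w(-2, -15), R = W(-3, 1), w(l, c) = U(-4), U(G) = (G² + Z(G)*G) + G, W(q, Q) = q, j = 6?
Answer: I*√1972847/2 ≈ 702.29*I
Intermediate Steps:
U(G) = G² - 2*G (U(G) = (G² - 3*G) + G = G² - 2*G)
w(l, c) = 24 (w(l, c) = -4*(-2 - 4) = -4*(-6) = 24)
R = -3
A = 141/4 (A = (-3 + 6*24)/4 = (-3 + 144)/4 = (¼)*141 = 141/4 ≈ 35.250)
√(-493247 + A) = √(-493247 + 141/4) = √(-1972847/4) = I*√1972847/2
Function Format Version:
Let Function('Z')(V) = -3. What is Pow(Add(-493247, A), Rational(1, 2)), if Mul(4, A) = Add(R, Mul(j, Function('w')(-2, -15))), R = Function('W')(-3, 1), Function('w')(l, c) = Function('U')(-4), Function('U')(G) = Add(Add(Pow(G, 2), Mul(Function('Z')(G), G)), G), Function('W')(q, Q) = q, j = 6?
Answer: Mul(Rational(1, 2), I, Pow(1972847, Rational(1, 2))) ≈ Mul(702.29, I)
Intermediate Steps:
Function('U')(G) = Add(Pow(G, 2), Mul(-2, G)) (Function('U')(G) = Add(Add(Pow(G, 2), Mul(-3, G)), G) = Add(Pow(G, 2), Mul(-2, G)))
Function('w')(l, c) = 24 (Function('w')(l, c) = Mul(-4, Add(-2, -4)) = Mul(-4, -6) = 24)
R = -3
A = Rational(141, 4) (A = Mul(Rational(1, 4), Add(-3, Mul(6, 24))) = Mul(Rational(1, 4), Add(-3, 144)) = Mul(Rational(1, 4), 141) = Rational(141, 4) ≈ 35.250)
Pow(Add(-493247, A), Rational(1, 2)) = Pow(Add(-493247, Rational(141, 4)), Rational(1, 2)) = Pow(Rational(-1972847, 4), Rational(1, 2)) = Mul(Rational(1, 2), I, Pow(1972847, Rational(1, 2)))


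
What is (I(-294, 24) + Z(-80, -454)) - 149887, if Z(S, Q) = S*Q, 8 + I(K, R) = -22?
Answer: -113597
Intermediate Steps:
I(K, R) = -30 (I(K, R) = -8 - 22 = -30)
Z(S, Q) = Q*S
(I(-294, 24) + Z(-80, -454)) - 149887 = (-30 - 454*(-80)) - 149887 = (-30 + 36320) - 149887 = 36290 - 149887 = -113597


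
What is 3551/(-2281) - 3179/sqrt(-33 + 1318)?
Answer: -3551/2281 - 3179*sqrt(1285)/1285 ≈ -90.240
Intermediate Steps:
3551/(-2281) - 3179/sqrt(-33 + 1318) = 3551*(-1/2281) - 3179*sqrt(1285)/1285 = -3551/2281 - 3179*sqrt(1285)/1285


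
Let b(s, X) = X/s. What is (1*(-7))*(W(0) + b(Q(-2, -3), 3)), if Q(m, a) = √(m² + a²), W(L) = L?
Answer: -21*√13/13 ≈ -5.8244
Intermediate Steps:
Q(m, a) = √(a² + m²)
(1*(-7))*(W(0) + b(Q(-2, -3), 3)) = (1*(-7))*(0 + 3/(√((-3)² + (-2)²))) = -7*(0 + 3/(√(9 + 4))) = -7*(0 + 3/(√13)) = -7*(0 + 3*(√13/13)) = -7*(0 + 3*√13/13) = -21*√13/13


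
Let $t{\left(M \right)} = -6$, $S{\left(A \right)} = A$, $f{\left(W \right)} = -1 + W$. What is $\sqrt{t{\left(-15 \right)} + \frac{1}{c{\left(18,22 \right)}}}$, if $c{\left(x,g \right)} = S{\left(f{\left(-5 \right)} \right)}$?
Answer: $\frac{i \sqrt{222}}{6} \approx 2.4833 i$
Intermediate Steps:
$c{\left(x,g \right)} = -6$ ($c{\left(x,g \right)} = -1 - 5 = -6$)
$\sqrt{t{\left(-15 \right)} + \frac{1}{c{\left(18,22 \right)}}} = \sqrt{-6 + \frac{1}{-6}} = \sqrt{-6 - \frac{1}{6}} = \sqrt{- \frac{37}{6}} = \frac{i \sqrt{222}}{6}$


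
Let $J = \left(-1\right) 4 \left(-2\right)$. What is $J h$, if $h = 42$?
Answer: $336$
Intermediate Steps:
$J = 8$ ($J = \left(-4\right) \left(-2\right) = 8$)
$J h = 8 \cdot 42 = 336$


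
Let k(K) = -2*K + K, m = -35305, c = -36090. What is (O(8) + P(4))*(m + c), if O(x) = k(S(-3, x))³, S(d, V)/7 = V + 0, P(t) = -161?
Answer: 12549598915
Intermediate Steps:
S(d, V) = 7*V (S(d, V) = 7*(V + 0) = 7*V)
k(K) = -K
O(x) = -343*x³ (O(x) = (-7*x)³ = -343*x³)
(O(8) + P(4))*(m + c) = (-343*8³ - 161)*(-35305 - 36090) = (-343*512 - 161)*(-71395) = (-175616 - 161)*(-71395) = -175777*(-71395) = 12549598915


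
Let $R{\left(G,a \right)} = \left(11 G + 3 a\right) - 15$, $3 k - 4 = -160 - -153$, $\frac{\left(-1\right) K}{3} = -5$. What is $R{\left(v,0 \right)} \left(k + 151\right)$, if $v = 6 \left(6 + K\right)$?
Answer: $205650$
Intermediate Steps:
$K = 15$ ($K = \left(-3\right) \left(-5\right) = 15$)
$k = -1$ ($k = \frac{4}{3} + \frac{-160 - -153}{3} = \frac{4}{3} + \frac{-160 + 153}{3} = \frac{4}{3} + \frac{1}{3} \left(-7\right) = \frac{4}{3} - \frac{7}{3} = -1$)
$v = 126$ ($v = 6 \left(6 + 15\right) = 6 \cdot 21 = 126$)
$R{\left(G,a \right)} = -15 + 3 a + 11 G$ ($R{\left(G,a \right)} = \left(3 a + 11 G\right) - 15 = -15 + 3 a + 11 G$)
$R{\left(v,0 \right)} \left(k + 151\right) = \left(-15 + 3 \cdot 0 + 11 \cdot 126\right) \left(-1 + 151\right) = \left(-15 + 0 + 1386\right) 150 = 1371 \cdot 150 = 205650$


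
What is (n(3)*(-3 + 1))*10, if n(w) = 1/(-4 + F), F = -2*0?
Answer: 5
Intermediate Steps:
F = 0
n(w) = -¼ (n(w) = 1/(-4 + 0) = 1/(-4) = -¼)
(n(3)*(-3 + 1))*10 = -(-3 + 1)/4*10 = -¼*(-2)*10 = (½)*10 = 5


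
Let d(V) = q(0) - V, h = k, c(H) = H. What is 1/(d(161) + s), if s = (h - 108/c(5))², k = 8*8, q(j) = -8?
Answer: 25/40719 ≈ 0.00061396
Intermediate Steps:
k = 64
h = 64
s = 44944/25 (s = (64 - 108/5)² = (212/5)² = 44944/25 ≈ 1797.8)
d(V) = -8 - V
1/(d(161) + s) = 1/((-8 - 1*161) + 44944/25) = 1/((-8 - 161) + 44944/25) = 1/(-169 + 44944/25) = 1/(40719/25) = 25/40719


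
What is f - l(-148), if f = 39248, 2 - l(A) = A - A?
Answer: 39246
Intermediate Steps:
l(A) = 2 (l(A) = 2 - (A - A) = 2 - 1*0 = 2 + 0 = 2)
f - l(-148) = 39248 - 1*2 = 39248 - 2 = 39246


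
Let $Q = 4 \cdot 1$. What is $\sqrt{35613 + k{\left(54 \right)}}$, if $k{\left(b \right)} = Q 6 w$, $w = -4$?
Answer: $\sqrt{35517} \approx 188.46$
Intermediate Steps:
$Q = 4$
$k{\left(b \right)} = -96$ ($k{\left(b \right)} = 4 \cdot 6 \left(-4\right) = 24 \left(-4\right) = -96$)
$\sqrt{35613 + k{\left(54 \right)}} = \sqrt{35613 - 96} = \sqrt{35517}$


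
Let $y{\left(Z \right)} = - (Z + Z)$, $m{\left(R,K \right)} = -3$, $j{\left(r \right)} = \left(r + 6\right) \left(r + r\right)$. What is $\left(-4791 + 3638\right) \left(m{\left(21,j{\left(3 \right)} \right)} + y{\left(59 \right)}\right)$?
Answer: $139513$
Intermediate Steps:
$j{\left(r \right)} = 2 r \left(6 + r\right)$ ($j{\left(r \right)} = \left(6 + r\right) 2 r = 2 r \left(6 + r\right)$)
$y{\left(Z \right)} = - 2 Z$
$\left(-4791 + 3638\right) \left(m{\left(21,j{\left(3 \right)} \right)} + y{\left(59 \right)}\right) = \left(-4791 + 3638\right) \left(-3 - 118\right) = - 1153 \left(-3 - 118\right) = \left(-1153\right) \left(-121\right) = 139513$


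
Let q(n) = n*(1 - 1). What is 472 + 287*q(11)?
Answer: 472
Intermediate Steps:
q(n) = 0 (q(n) = n*0 = 0)
472 + 287*q(11) = 472 + 287*0 = 472 + 0 = 472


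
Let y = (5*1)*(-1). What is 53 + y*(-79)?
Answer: 448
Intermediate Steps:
y = -5 (y = 5*(-1) = -5)
53 + y*(-79) = 53 - 5*(-79) = 53 + 395 = 448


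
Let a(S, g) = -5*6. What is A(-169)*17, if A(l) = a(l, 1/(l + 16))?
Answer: -510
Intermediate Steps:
a(S, g) = -30
A(l) = -30
A(-169)*17 = -30*17 = -510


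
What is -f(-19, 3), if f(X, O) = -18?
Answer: 18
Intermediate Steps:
-f(-19, 3) = -1*(-18) = 18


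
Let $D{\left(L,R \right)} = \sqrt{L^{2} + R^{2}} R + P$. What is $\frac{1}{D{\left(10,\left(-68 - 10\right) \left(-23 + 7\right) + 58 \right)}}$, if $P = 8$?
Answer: $- \frac{1}{363670591004} + \frac{653 \sqrt{426434}}{727341182008} \approx 5.8627 \cdot 10^{-7}$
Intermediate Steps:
$D{\left(L,R \right)} = 8 + R \sqrt{L^{2} + R^{2}}$ ($D{\left(L,R \right)} = \sqrt{L^{2} + R^{2}} R + 8 = R \sqrt{L^{2} + R^{2}} + 8 = 8 + R \sqrt{L^{2} + R^{2}}$)
$\frac{1}{D{\left(10,\left(-68 - 10\right) \left(-23 + 7\right) + 58 \right)}} = \frac{1}{8 + \left(\left(-68 - 10\right) \left(-23 + 7\right) + 58\right) \sqrt{10^{2} + \left(\left(-68 - 10\right) \left(-23 + 7\right) + 58\right)^{2}}} = \frac{1}{8 + \left(\left(-78\right) \left(-16\right) + 58\right) \sqrt{100 + \left(\left(-78\right) \left(-16\right) + 58\right)^{2}}} = \frac{1}{8 + \left(1248 + 58\right) \sqrt{100 + \left(1248 + 58\right)^{2}}} = \frac{1}{8 + 1306 \sqrt{100 + 1306^{2}}} = \frac{1}{8 + 1306 \sqrt{100 + 1705636}} = \frac{1}{8 + 1306 \sqrt{1705736}} = \frac{1}{8 + 1306 \cdot 2 \sqrt{426434}} = \frac{1}{8 + 2612 \sqrt{426434}}$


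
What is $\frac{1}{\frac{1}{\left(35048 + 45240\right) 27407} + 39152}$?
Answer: $\frac{2200453216}{86152144312833} \approx 2.5541 \cdot 10^{-5}$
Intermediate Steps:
$\frac{1}{\frac{1}{\left(35048 + 45240\right) 27407} + 39152} = \frac{1}{\frac{1}{80288} \cdot \frac{1}{27407} + 39152} = \frac{1}{\frac{1}{2200453216} + 39152} = \frac{1}{\frac{86152144312833}{2200453216}} = \frac{2200453216}{86152144312833}$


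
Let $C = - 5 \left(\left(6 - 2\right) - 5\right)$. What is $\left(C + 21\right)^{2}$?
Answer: $676$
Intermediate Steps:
$C = 5$ ($C = - 5 \left(\left(6 - 2\right) - 5\right) = - 5 \left(4 - 5\right) = \left(-5\right) \left(-1\right) = 5$)
$\left(C + 21\right)^{2} = \left(5 + 21\right)^{2} = 26^{2} = 676$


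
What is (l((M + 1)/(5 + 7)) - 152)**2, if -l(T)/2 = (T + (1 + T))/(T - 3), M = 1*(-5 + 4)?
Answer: 206116/9 ≈ 22902.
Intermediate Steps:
M = -1 (M = 1*(-1) = -1)
l(T) = -2*(1 + 2*T)/(-3 + T) (l(T) = -2*(T + (1 + T))/(T - 3) = -2*(1 + 2*T)/(-3 + T))
(l((M + 1)/(5 + 7)) - 152)**2 = (2*(-1 - 2*(-1 + 1)/(5 + 7))/(-3 + (-1 + 1)/(5 + 7)) - 152)**2 = (2*(-1 - 0/12)/(-3 + 0/12) - 152)**2 = (2*(-1 - 0/12)/(-3 + 0*(1/12)) - 152)**2 = (2*(-1 - 2*0)/(-3 + 0) - 152)**2 = (2*(-1 + 0)/(-3) - 152)**2 = (2*(-1/3)*(-1) - 152)**2 = (2/3 - 152)**2 = (-454/3)**2 = 206116/9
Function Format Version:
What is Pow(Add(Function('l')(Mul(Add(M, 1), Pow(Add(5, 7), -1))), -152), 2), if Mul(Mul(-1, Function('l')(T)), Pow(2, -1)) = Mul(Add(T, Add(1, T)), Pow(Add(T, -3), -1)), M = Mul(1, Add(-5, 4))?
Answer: Rational(206116, 9) ≈ 22902.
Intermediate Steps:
M = -1 (M = Mul(1, -1) = -1)
Function('l')(T) = Mul(-2, Pow(Add(-3, T), -1), Add(1, Mul(2, T))) (Function('l')(T) = Mul(-2, Mul(Add(T, Add(1, T)), Pow(Add(T, -3), -1))) = Mul(-2, Mul(Add(1, Mul(2, T)), Pow(Add(-3, T), -1))) = Mul(-2, Mul(Pow(Add(-3, T), -1), Add(1, Mul(2, T)))) = Mul(-2, Pow(Add(-3, T), -1), Add(1, Mul(2, T))))
Pow(Add(Function('l')(Mul(Add(M, 1), Pow(Add(5, 7), -1))), -152), 2) = Pow(Add(Mul(2, Pow(Add(-3, Mul(Add(-1, 1), Pow(Add(5, 7), -1))), -1), Add(-1, Mul(-2, Mul(Add(-1, 1), Pow(Add(5, 7), -1))))), -152), 2) = Pow(Add(Mul(2, Pow(Add(-3, Mul(0, Pow(12, -1))), -1), Add(-1, Mul(-2, Mul(0, Pow(12, -1))))), -152), 2) = Pow(Add(Mul(2, Pow(Add(-3, Mul(0, Rational(1, 12))), -1), Add(-1, Mul(-2, Mul(0, Rational(1, 12))))), -152), 2) = Pow(Add(Mul(2, Pow(Add(-3, 0), -1), Add(-1, Mul(-2, 0))), -152), 2) = Pow(Add(Mul(2, Pow(-3, -1), Add(-1, 0)), -152), 2) = Pow(Add(Mul(2, Rational(-1, 3), -1), -152), 2) = Pow(Add(Rational(2, 3), -152), 2) = Pow(Rational(-454, 3), 2) = Rational(206116, 9)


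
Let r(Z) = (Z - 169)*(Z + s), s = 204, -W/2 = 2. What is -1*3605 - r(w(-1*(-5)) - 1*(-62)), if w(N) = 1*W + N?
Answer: 24697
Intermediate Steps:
W = -4 (W = -2*2 = -4)
w(N) = -4 + N (w(N) = 1*(-4) + N = -4 + N)
r(Z) = (-169 + Z)*(204 + Z) (r(Z) = (Z - 169)*(Z + 204) = (-169 + Z)*(204 + Z))
-1*3605 - r(w(-1*(-5)) - 1*(-62)) = -1*3605 - (-34476 + ((-4 - 1*(-5)) - 1*(-62))² + 35*((-4 - 1*(-5)) - 1*(-62))) = -3605 - (-34476 + ((-4 + 5) + 62)² + 35*((-4 + 5) + 62)) = -3605 - (-34476 + (1 + 62)² + 35*(1 + 62)) = -3605 - (-34476 + 63² + 35*63) = -3605 - (-34476 + 3969 + 2205) = -3605 - 1*(-28302) = -3605 + 28302 = 24697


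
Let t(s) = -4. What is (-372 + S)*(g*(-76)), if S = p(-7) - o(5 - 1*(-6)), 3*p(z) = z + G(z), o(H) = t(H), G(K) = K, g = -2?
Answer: -169936/3 ≈ -56645.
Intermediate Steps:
o(H) = -4
p(z) = 2*z/3 (p(z) = (z + z)/3 = (2*z)/3 = 2*z/3)
S = -2/3 (S = (2/3)*(-7) - 1*(-4) = -14/3 + 4 = -2/3 ≈ -0.66667)
(-372 + S)*(g*(-76)) = (-372 - 2/3)*(-2*(-76)) = -1118/3*152 = -169936/3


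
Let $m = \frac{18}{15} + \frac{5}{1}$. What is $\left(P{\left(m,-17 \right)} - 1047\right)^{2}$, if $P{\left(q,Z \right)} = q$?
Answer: $\frac{27081616}{25} \approx 1.0833 \cdot 10^{6}$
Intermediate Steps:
$m = \frac{31}{5}$ ($m = 18 \cdot \frac{1}{15} + 5 \cdot 1 = \frac{6}{5} + 5 = \frac{31}{5} \approx 6.2$)
$\left(P{\left(m,-17 \right)} - 1047\right)^{2} = \left(\frac{31}{5} - 1047\right)^{2} = \left(- \frac{5204}{5}\right)^{2} = \frac{27081616}{25}$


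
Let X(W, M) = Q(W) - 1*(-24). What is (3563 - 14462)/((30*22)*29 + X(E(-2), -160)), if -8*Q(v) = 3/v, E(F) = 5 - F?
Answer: -203448/357727 ≈ -0.56872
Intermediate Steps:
Q(v) = -3/(8*v)
X(W, M) = 24 - 3/(8*W) (X(W, M) = -3/(8*W) - 1*(-24) = -3/(8*W) + 24 = 24 - 3/(8*W))
(3563 - 14462)/((30*22)*29 + X(E(-2), -160)) = (3563 - 14462)/((30*22)*29 + (24 - 3/(8*(5 - 1*(-2))))) = -10899/(660*29 + (24 - 3/(8*(5 + 2)))) = -10899/(19140 + (24 - 3/8/7)) = -10899/(19140 + (24 - 3/8*⅐)) = -10899/(19140 + (24 - 3/56)) = -10899/(19140 + 1341/56) = -10899/1073181/56 = -10899*56/1073181 = -203448/357727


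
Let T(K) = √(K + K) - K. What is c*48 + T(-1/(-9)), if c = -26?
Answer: -11233/9 + √2/3 ≈ -1247.6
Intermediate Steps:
T(K) = -K + √2*√K (T(K) = √(2*K) - K = √2*√K - K = -K + √2*√K)
c*48 + T(-1/(-9)) = -26*48 + (-(-1)/(-9) + √2*√(-1/(-9))) = -1248 + (-(-1)*(-1)/9 + √2*√(-1*(-⅑))) = -1248 + (-1*⅑ + √2*√(⅑)) = -1248 + (-⅑ + √2*(⅓)) = -1248 + (-⅑ + √2/3) = -11233/9 + √2/3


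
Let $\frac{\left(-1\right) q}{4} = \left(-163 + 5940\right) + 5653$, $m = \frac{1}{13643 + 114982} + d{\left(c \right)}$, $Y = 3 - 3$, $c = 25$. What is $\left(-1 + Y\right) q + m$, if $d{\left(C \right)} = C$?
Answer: $\frac{5883950626}{128625} \approx 45745.0$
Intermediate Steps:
$Y = 0$
$m = \frac{3215626}{128625}$ ($m = \frac{1}{13643 + 114982} + 25 = \frac{1}{128625} + 25 = \frac{3215626}{128625} \approx 25.0$)
$q = -45720$ ($q = - 4 \left(\left(-163 + 5940\right) + 5653\right) = - 4 \left(5777 + 5653\right) = \left(-4\right) 11430 = -45720$)
$\left(-1 + Y\right) q + m = \left(-1 + 0\right) \left(-45720\right) + \frac{3215626}{128625} = \left(-1\right) \left(-45720\right) + \frac{3215626}{128625} = 45720 + \frac{3215626}{128625} = \frac{5883950626}{128625}$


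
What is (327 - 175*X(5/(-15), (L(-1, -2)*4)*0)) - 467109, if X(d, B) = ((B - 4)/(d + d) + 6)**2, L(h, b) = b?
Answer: -491982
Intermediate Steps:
X(d, B) = (6 + (-4 + B)/(2*d))**2 (X(d, B) = ((-4 + B)/((2*d)) + 6)**2 = ((-4 + B)*(1/(2*d)) + 6)**2 = ((-4 + B)/(2*d) + 6)**2 = (6 + (-4 + B)/(2*d))**2)
(327 - 175*X(5/(-15), (L(-1, -2)*4)*0)) - 467109 = (327 - 175*(-4 - 2*4*0 + 12*(5/(-15)))**2/(4*(5/(-15))**2)) - 467109 = (327 - 175*(-4 - 8*0 + 12*(5*(-1/15)))**2/(4*(5*(-1/15))**2)) - 467109 = (327 - 175*(-4 + 0 + 12*(-1/3))**2/(4*(-1/3)**2)) - 467109 = (327 - 175*9*(-4 + 0 - 4)**2/4) - 467109 = (327 - 175*9*(-8)**2/4) - 467109 = (327 - 175*9*64/4) - 467109 = (327 - 175*144) - 467109 = (327 - 25200) - 467109 = -24873 - 467109 = -491982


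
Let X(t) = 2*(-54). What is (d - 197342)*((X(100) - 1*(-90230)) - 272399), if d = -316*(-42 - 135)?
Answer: 25775790570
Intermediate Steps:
X(t) = -108
d = 55932 (d = -316*(-177) = 55932)
(d - 197342)*((X(100) - 1*(-90230)) - 272399) = (55932 - 197342)*((-108 - 1*(-90230)) - 272399) = -141410*((-108 + 90230) - 272399) = -141410*(90122 - 272399) = -141410*(-182277) = 25775790570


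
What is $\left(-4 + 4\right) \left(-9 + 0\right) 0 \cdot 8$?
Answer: $0$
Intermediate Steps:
$\left(-4 + 4\right) \left(-9 + 0\right) 0 \cdot 8 = 0 \left(-9\right) 0 \cdot 8 = 0 \cdot 0 \cdot 8 = 0 \cdot 8 = 0$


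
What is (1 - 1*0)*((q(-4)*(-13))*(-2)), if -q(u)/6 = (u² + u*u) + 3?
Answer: -5460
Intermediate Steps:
q(u) = -18 - 12*u² (q(u) = -6*((u² + u*u) + 3) = -6*((u² + u²) + 3) = -6*(2*u² + 3) = -6*(3 + 2*u²) = -18 - 12*u²)
(1 - 1*0)*((q(-4)*(-13))*(-2)) = (1 - 1*0)*(((-18 - 12*(-4)²)*(-13))*(-2)) = (1 + 0)*(((-18 - 12*16)*(-13))*(-2)) = 1*(((-18 - 192)*(-13))*(-2)) = 1*(-210*(-13)*(-2)) = 1*(2730*(-2)) = 1*(-5460) = -5460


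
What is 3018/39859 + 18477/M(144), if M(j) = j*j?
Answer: 88783999/91835136 ≈ 0.96678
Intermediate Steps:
M(j) = j²
3018/39859 + 18477/M(144) = 3018/39859 + 18477/(144²) = 3018*(1/39859) + 18477/20736 = 3018/39859 + 18477*(1/20736) = 3018/39859 + 2053/2304 = 88783999/91835136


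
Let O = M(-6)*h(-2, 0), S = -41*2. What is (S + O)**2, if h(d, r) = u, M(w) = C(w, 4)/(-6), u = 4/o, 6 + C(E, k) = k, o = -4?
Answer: 61009/9 ≈ 6778.8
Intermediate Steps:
C(E, k) = -6 + k
u = -1 (u = 4/(-4) = 4*(-1/4) = -1)
M(w) = 1/3 (M(w) = (-6 + 4)/(-6) = -2*(-1/6) = 1/3)
h(d, r) = -1
S = -82
O = -1/3 (O = (1/3)*(-1) = -1/3 ≈ -0.33333)
(S + O)**2 = (-82 - 1/3)**2 = (-247/3)**2 = 61009/9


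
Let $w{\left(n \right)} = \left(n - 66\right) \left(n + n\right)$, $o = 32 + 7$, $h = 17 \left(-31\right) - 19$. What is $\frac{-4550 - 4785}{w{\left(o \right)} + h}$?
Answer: $\frac{9335}{2652} \approx 3.52$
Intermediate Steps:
$h = -546$ ($h = -527 - 19 = -546$)
$o = 39$
$w{\left(n \right)} = 2 n \left(-66 + n\right)$ ($w{\left(n \right)} = \left(-66 + n\right) 2 n = 2 n \left(-66 + n\right)$)
$\frac{-4550 - 4785}{w{\left(o \right)} + h} = \frac{-4550 - 4785}{2 \cdot 39 \left(-66 + 39\right) - 546} = - \frac{9335}{2 \cdot 39 \left(-27\right) - 546} = - \frac{9335}{-2106 - 546} = - \frac{9335}{-2652} = \left(-9335\right) \left(- \frac{1}{2652}\right) = \frac{9335}{2652}$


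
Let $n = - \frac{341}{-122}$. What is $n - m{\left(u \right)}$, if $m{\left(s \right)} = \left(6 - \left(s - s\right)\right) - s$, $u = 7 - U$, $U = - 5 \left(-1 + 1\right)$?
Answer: $\frac{463}{122} \approx 3.7951$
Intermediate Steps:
$U = 0$ ($U = \left(-5\right) 0 = 0$)
$n = \frac{341}{122}$ ($n = \left(-341\right) \left(- \frac{1}{122}\right) = \frac{341}{122} \approx 2.7951$)
$u = 7$ ($u = 7 - 0 = 7 + 0 = 7$)
$m{\left(s \right)} = 6 - s$ ($m{\left(s \right)} = \left(6 - 0\right) - s = \left(6 + 0\right) - s = 6 - s$)
$n - m{\left(u \right)} = \frac{341}{122} - \left(6 - 7\right) = \frac{341}{122} - -1 = \frac{341}{122} + 1 = \frac{463}{122}$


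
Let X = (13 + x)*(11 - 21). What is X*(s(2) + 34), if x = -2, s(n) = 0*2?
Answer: -3740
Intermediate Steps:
s(n) = 0
X = -110 (X = (13 - 2)*(11 - 21) = 11*(-10) = -110)
X*(s(2) + 34) = -110*(0 + 34) = -110*34 = -3740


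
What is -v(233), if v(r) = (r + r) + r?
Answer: -699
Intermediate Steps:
v(r) = 3*r (v(r) = 2*r + r = 3*r)
-v(233) = -3*233 = -1*699 = -699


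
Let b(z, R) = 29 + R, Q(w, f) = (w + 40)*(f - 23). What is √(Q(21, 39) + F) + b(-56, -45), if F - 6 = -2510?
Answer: -16 + 2*I*√382 ≈ -16.0 + 39.09*I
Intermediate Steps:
Q(w, f) = (-23 + f)*(40 + w) (Q(w, f) = (40 + w)*(-23 + f) = (-23 + f)*(40 + w))
F = -2504 (F = 6 - 2510 = -2504)
√(Q(21, 39) + F) + b(-56, -45) = √((-920 - 23*21 + 40*39 + 39*21) - 2504) + (29 - 45) = √((-920 - 483 + 1560 + 819) - 2504) - 16 = √(976 - 2504) - 16 = √(-1528) - 16 = 2*I*√382 - 16 = -16 + 2*I*√382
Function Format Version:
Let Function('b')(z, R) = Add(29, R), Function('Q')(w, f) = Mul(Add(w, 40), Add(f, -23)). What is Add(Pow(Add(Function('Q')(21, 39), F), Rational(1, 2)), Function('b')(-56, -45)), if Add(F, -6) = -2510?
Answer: Add(-16, Mul(2, I, Pow(382, Rational(1, 2)))) ≈ Add(-16.000, Mul(39.090, I))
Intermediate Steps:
Function('Q')(w, f) = Mul(Add(-23, f), Add(40, w)) (Function('Q')(w, f) = Mul(Add(40, w), Add(-23, f)) = Mul(Add(-23, f), Add(40, w)))
F = -2504 (F = Add(6, -2510) = -2504)
Add(Pow(Add(Function('Q')(21, 39), F), Rational(1, 2)), Function('b')(-56, -45)) = Add(Pow(Add(Add(-920, Mul(-23, 21), Mul(40, 39), Mul(39, 21)), -2504), Rational(1, 2)), Add(29, -45)) = Add(Pow(Add(Add(-920, -483, 1560, 819), -2504), Rational(1, 2)), -16) = Add(Pow(Add(976, -2504), Rational(1, 2)), -16) = Add(Pow(-1528, Rational(1, 2)), -16) = Add(Mul(2, I, Pow(382, Rational(1, 2))), -16) = Add(-16, Mul(2, I, Pow(382, Rational(1, 2))))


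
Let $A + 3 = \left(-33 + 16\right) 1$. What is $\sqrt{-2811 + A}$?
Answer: $i \sqrt{2831} \approx 53.207 i$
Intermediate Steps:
$A = -20$ ($A = -3 + \left(-33 + 16\right) 1 = -3 - 17 = -20$)
$\sqrt{-2811 + A} = \sqrt{-2811 - 20} = \sqrt{-2831} = i \sqrt{2831}$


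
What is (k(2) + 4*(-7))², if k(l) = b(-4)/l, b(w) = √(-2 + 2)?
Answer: 784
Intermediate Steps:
b(w) = 0 (b(w) = √0 = 0)
k(l) = 0 (k(l) = 0/l = 0)
(k(2) + 4*(-7))² = (0 + 4*(-7))² = (0 - 28)² = (-28)² = 784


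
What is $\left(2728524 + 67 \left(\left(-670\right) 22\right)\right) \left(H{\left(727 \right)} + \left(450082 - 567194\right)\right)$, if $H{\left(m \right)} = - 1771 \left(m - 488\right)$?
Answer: $-940773059664$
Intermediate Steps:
$H{\left(m \right)} = 864248 - 1771 m$ ($H{\left(m \right)} = - 1771 \left(-488 + m\right) = 864248 - 1771 m$)
$\left(2728524 + 67 \left(\left(-670\right) 22\right)\right) \left(H{\left(727 \right)} + \left(450082 - 567194\right)\right) = \left(2728524 + 67 \left(\left(-670\right) 22\right)\right) \left(\left(864248 - 1287517\right) + \left(450082 - 567194\right)\right) = \left(2728524 + 67 \left(-14740\right)\right) \left(\left(864248 - 1287517\right) - 117112\right) = \left(2728524 - 987580\right) \left(-423269 - 117112\right) = 1740944 \left(-540381\right) = -940773059664$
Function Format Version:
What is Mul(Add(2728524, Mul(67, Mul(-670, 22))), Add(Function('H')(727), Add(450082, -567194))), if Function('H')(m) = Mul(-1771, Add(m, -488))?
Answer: -940773059664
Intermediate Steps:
Function('H')(m) = Add(864248, Mul(-1771, m)) (Function('H')(m) = Mul(-1771, Add(-488, m)) = Add(864248, Mul(-1771, m)))
Mul(Add(2728524, Mul(67, Mul(-670, 22))), Add(Function('H')(727), Add(450082, -567194))) = Mul(Add(2728524, Mul(67, Mul(-670, 22))), Add(Add(864248, Mul(-1771, 727)), Add(450082, -567194))) = Mul(Add(2728524, Mul(67, -14740)), Add(Add(864248, -1287517), -117112)) = Mul(Add(2728524, -987580), Add(-423269, -117112)) = Mul(1740944, -540381) = -940773059664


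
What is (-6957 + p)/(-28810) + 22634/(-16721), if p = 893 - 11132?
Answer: -182275612/240866005 ≈ -0.75675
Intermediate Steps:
p = -10239
(-6957 + p)/(-28810) + 22634/(-16721) = (-6957 - 10239)/(-28810) + 22634/(-16721) = -17196*(-1/28810) + 22634*(-1/16721) = 8598/14405 - 22634/16721 = -182275612/240866005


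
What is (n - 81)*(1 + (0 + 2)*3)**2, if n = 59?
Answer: -1078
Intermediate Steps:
(n - 81)*(1 + (0 + 2)*3)**2 = (59 - 81)*(1 + (0 + 2)*3)**2 = -22*(1 + 2*3)**2 = -22*(1 + 6)**2 = -22*7**2 = -22*49 = -1078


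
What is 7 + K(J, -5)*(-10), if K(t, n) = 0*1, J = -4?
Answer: 7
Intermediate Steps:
K(t, n) = 0
7 + K(J, -5)*(-10) = 7 + 0*(-10) = 7 + 0 = 7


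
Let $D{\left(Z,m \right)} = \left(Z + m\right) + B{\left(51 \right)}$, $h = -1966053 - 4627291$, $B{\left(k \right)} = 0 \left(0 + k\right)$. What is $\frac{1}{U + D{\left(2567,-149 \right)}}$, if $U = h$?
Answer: $- \frac{1}{6590926} \approx -1.5172 \cdot 10^{-7}$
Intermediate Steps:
$B{\left(k \right)} = 0$ ($B{\left(k \right)} = 0 k = 0$)
$h = -6593344$ ($h = -1966053 - 4627291 = -6593344$)
$U = -6593344$
$D{\left(Z,m \right)} = Z + m$ ($D{\left(Z,m \right)} = \left(Z + m\right) + 0 = Z + m$)
$\frac{1}{U + D{\left(2567,-149 \right)}} = \frac{1}{-6593344 + \left(2567 - 149\right)} = \frac{1}{-6593344 + 2418} = \frac{1}{-6590926} = - \frac{1}{6590926}$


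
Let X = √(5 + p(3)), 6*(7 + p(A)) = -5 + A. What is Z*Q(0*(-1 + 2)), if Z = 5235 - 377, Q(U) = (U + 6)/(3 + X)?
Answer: 131166/17 - 14574*I*√21/17 ≈ 7715.6 - 3928.6*I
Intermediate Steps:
p(A) = -47/6 + A/6 (p(A) = -7 + (-5 + A)/6 = -7 + (-⅚ + A/6) = -47/6 + A/6)
X = I*√21/3 (X = √(5 + (-47/6 + (⅙)*3)) = √(5 + (-47/6 + ½)) = √(5 - 22/3) = √(-7/3) = I*√21/3 ≈ 1.5275*I)
Q(U) = (6 + U)/(3 + I*√21/3) (Q(U) = (U + 6)/(3 + I*√21/3) = (6 + U)/(3 + I*√21/3))
Z = 4858
Z*Q(0*(-1 + 2)) = 4858*((6 + 0*(-1 + 2))/(3 + I*√21/3)) = 4858*((6 + 0*1)/(3 + I*√21/3)) = 4858*((6 + 0)/(3 + I*√21/3)) = 4858*(6/(3 + I*√21/3)) = 29148/(3 + I*√21/3)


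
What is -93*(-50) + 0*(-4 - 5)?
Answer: 4650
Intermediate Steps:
-93*(-50) + 0*(-4 - 5) = 4650 + 0*(-9) = 4650 + 0 = 4650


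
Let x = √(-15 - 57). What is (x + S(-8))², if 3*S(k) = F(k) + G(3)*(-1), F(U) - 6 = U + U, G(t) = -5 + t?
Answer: -584/9 - 32*I*√2 ≈ -64.889 - 45.255*I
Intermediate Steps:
F(U) = 6 + 2*U (F(U) = 6 + (U + U) = 6 + 2*U)
S(k) = 8/3 + 2*k/3 (S(k) = ((6 + 2*k) + (-5 + 3)*(-1))/3 = ((6 + 2*k) - 2*(-1))/3 = ((6 + 2*k) + 2)/3 = (8 + 2*k)/3 = 8/3 + 2*k/3)
x = 6*I*√2 (x = √(-72) = 6*I*√2 ≈ 8.4853*I)
(x + S(-8))² = (6*I*√2 + (8/3 + (⅔)*(-8)))² = (6*I*√2 + (8/3 - 16/3))² = (6*I*√2 - 8/3)² = (-8/3 + 6*I*√2)²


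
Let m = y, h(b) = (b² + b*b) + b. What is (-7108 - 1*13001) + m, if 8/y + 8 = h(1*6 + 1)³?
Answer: -23278520245/1157617 ≈ -20109.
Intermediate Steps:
h(b) = b + 2*b² (h(b) = (b² + b²) + b = 2*b² + b = b + 2*b²)
y = 8/1157617 (y = 8/(-8 + ((1*6 + 1)*(1 + 2*(1*6 + 1)))³) = 8/(-8 + ((6 + 1)*(1 + 2*(6 + 1)))³) = 8/(-8 + (7*(1 + 2*7))³) = 8/(-8 + (7*(1 + 14))³) = 8/(-8 + (7*15)³) = 8/(-8 + 105³) = 8/(-8 + 1157625) = 8/1157617 ≈ 6.9107e-6)
m = 8/1157617 ≈ 6.9107e-6
(-7108 - 1*13001) + m = (-7108 - 1*13001) + 8/1157617 = (-7108 - 13001) + 8/1157617 = -20109 + 8/1157617 = -23278520245/1157617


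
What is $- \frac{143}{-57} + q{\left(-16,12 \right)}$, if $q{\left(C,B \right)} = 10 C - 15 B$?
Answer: $- \frac{19237}{57} \approx -337.49$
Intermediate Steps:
$q{\left(C,B \right)} = - 15 B + 10 C$
$- \frac{143}{-57} + q{\left(-16,12 \right)} = - \frac{143}{-57} + \left(\left(-15\right) 12 + 10 \left(-16\right)\right) = \left(-143\right) \left(- \frac{1}{57}\right) - 340 = \frac{143}{57} - 340 = - \frac{19237}{57}$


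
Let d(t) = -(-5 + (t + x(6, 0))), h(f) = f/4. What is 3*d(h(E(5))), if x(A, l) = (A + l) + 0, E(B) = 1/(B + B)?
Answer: -123/40 ≈ -3.0750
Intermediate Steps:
E(B) = 1/(2*B)
x(A, l) = A + l
h(f) = f/4 (h(f) = f*(1/4) = f/4)
d(t) = -1 - t (d(t) = -(-5 + (t + (6 + 0))) = -(-5 + (t + 6)) = -(-5 + (6 + t)) = -(1 + t) = -1 - t)
3*d(h(E(5))) = 3*(-1 - (1/2)/5/4) = 3*(-1 - (1/2)*(1/5)/4) = 3*(-1 - 1/(4*10)) = 3*(-1 - 1*1/40) = 3*(-1 - 1/40) = 3*(-41/40) = -123/40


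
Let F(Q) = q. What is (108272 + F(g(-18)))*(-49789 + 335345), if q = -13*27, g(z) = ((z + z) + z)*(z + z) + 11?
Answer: 30817489076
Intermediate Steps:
g(z) = 11 + 6*z**2 (g(z) = (2*z + z)*(2*z) + 11 = (3*z)*(2*z) + 11 = 6*z**2 + 11 = 11 + 6*z**2)
q = -351
F(Q) = -351
(108272 + F(g(-18)))*(-49789 + 335345) = (108272 - 351)*(-49789 + 335345) = 107921*285556 = 30817489076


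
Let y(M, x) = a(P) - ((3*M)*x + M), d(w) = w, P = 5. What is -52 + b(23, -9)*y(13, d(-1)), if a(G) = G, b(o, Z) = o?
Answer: 661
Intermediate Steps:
y(M, x) = 5 - M - 3*M*x (y(M, x) = 5 - ((3*M)*x + M) = 5 - (3*M*x + M) = 5 - (M + 3*M*x) = 5 + (-M - 3*M*x) = 5 - M - 3*M*x)
-52 + b(23, -9)*y(13, d(-1)) = -52 + 23*(5 - 1*13 - 3*13*(-1)) = -52 + 23*(5 - 13 + 39) = -52 + 23*31 = -52 + 713 = 661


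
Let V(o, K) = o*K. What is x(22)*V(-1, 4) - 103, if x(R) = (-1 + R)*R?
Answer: -1951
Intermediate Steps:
x(R) = R*(-1 + R)
V(o, K) = K*o
x(22)*V(-1, 4) - 103 = (22*(-1 + 22))*(4*(-1)) - 103 = (22*21)*(-4) - 103 = 462*(-4) - 103 = -1848 - 103 = -1951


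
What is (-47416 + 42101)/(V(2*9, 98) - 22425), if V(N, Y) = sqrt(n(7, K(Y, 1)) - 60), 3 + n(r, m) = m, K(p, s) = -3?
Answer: 39729625/167626897 + 5315*I*sqrt(66)/502880691 ≈ 0.23701 + 8.5864e-5*I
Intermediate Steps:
n(r, m) = -3 + m
V(N, Y) = I*sqrt(66) (V(N, Y) = sqrt((-3 - 3) - 60) = sqrt(-6 - 60) = sqrt(-66) = I*sqrt(66))
(-47416 + 42101)/(V(2*9, 98) - 22425) = (-47416 + 42101)/(I*sqrt(66) - 22425) = -5315/(-22425 + I*sqrt(66))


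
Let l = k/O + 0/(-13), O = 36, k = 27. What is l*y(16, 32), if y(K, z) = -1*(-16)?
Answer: 12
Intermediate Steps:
y(K, z) = 16
l = ¾ (l = 27/36 + 0/(-13) = 27*(1/36) + 0*(-1/13) = ¾ + 0 = ¾ ≈ 0.75000)
l*y(16, 32) = (¾)*16 = 12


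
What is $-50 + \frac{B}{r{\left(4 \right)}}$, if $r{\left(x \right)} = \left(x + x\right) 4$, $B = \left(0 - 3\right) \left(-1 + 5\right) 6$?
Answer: $- \frac{209}{4} \approx -52.25$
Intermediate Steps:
$B = -72$ ($B = \left(-3\right) 4 \cdot 6 = \left(-12\right) 6 = -72$)
$r{\left(x \right)} = 8 x$ ($r{\left(x \right)} = 2 x 4 = 8 x$)
$-50 + \frac{B}{r{\left(4 \right)}} = -50 - \frac{72}{8 \cdot 4} = -50 - \frac{72}{32} = -50 - \frac{9}{4} = - \frac{209}{4}$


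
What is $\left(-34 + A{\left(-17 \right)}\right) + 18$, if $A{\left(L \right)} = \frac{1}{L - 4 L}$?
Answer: $- \frac{815}{51} \approx -15.98$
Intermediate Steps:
$A{\left(L \right)} = - \frac{1}{3 L}$ ($A{\left(L \right)} = \frac{1}{\left(-3\right) L} = - \frac{1}{3 L}$)
$\left(-34 + A{\left(-17 \right)}\right) + 18 = \left(-34 - \frac{1}{3 \left(-17\right)}\right) + 18 = \left(-34 - - \frac{1}{51}\right) + 18 = \left(-34 + \frac{1}{51}\right) + 18 = - \frac{1733}{51} + 18 = - \frac{815}{51}$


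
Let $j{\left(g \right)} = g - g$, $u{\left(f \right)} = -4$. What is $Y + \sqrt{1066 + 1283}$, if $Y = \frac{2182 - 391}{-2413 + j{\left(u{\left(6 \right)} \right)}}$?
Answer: $- \frac{1791}{2413} + 9 \sqrt{29} \approx 47.724$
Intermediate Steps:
$j{\left(g \right)} = 0$
$Y = - \frac{1791}{2413}$ ($Y = \frac{2182 - 391}{-2413 + 0} = \frac{1791}{-2413} = 1791 \left(- \frac{1}{2413}\right) = - \frac{1791}{2413} \approx -0.74223$)
$Y + \sqrt{1066 + 1283} = - \frac{1791}{2413} + \sqrt{1066 + 1283} = - \frac{1791}{2413} + \sqrt{2349} = - \frac{1791}{2413} + 9 \sqrt{29}$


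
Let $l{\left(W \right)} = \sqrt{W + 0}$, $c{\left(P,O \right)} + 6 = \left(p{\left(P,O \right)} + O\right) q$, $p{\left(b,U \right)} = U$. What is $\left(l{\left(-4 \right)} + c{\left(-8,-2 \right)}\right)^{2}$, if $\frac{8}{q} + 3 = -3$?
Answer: $- \frac{32}{9} - \frac{8 i}{3} \approx -3.5556 - 2.6667 i$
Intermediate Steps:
$q = - \frac{4}{3}$ ($q = \frac{8}{-3 - 3} = \frac{8}{-6} = 8 \left(- \frac{1}{6}\right) = - \frac{4}{3} \approx -1.3333$)
$c{\left(P,O \right)} = -6 - \frac{8 O}{3}$ ($c{\left(P,O \right)} = -6 + \left(O + O\right) \left(- \frac{4}{3}\right) = -6 + 2 O \left(- \frac{4}{3}\right) = -6 - \frac{8 O}{3}$)
$l{\left(W \right)} = \sqrt{W}$
$\left(l{\left(-4 \right)} + c{\left(-8,-2 \right)}\right)^{2} = \left(\sqrt{-4} - \frac{2}{3}\right)^{2} = \left(2 i + \left(-6 + \frac{16}{3}\right)\right)^{2} = \left(2 i - \frac{2}{3}\right)^{2} = \left(- \frac{2}{3} + 2 i\right)^{2}$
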